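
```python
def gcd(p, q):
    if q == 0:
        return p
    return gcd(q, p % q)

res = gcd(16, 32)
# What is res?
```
Call trace:
gcd(p=16, q=32)
  gcd(p=32, q=16)
    gcd(p=16, q=0)
    -> return 16
  -> return 16
-> return 16

Final answer: 16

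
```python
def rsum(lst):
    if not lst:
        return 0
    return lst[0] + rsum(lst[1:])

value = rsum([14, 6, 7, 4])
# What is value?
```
Call trace:
rsum(lst=[14, 6, 7, 4])
  rsum(lst=[6, 7, 4])
    rsum(lst=[7, 4])
      rsum(lst=[4])
        rsum(lst=[])
        -> return 0
      -> return 4
    -> return 11
  -> return 17
-> return 31

Final answer: 31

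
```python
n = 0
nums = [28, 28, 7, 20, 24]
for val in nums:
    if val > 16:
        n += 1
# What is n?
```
Trace:
  n=0
  n=1, val=28
  n=2, val=28
  n=2, val=7
  n=3, val=20
  n=4, val=24

Final answer: 4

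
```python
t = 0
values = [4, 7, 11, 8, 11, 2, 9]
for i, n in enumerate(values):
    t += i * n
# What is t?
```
Trace:
  t=0
  t=0, i=0, n=4
  t=7, i=1, n=7
  t=29, i=2, n=11
  t=53, i=3, n=8
  t=97, i=4, n=11
  t=107, i=5, n=2
  t=161, i=6, n=9

Final answer: 161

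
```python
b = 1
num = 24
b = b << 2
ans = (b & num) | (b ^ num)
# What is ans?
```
Trace:
  b=1
  b=1, num=24
  b=4, num=24
  b=4, num=24, ans=28

Final answer: 28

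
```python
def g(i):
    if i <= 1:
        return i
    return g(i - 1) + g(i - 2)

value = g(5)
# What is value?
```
Call trace (a repeated sub-call is expanded the first time; later identical calls just restate its return value):
g(i=5)
  g(i=4)
    g(i=3)
      g(i=2)
        g(i=1)
        -> return 1
        g(i=0)
        -> return 0
      -> return 1
      g(i=1)
      -> return 1
    -> return 2
    g(i=2) -> return 1  (same call as traced above)
  -> return 3
  g(i=3) -> return 2  (same call as traced above)
-> return 5

Final answer: 5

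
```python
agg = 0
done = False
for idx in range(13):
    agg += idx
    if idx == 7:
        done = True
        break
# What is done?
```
Trace:
  agg=0
  agg=0, done=False
  agg=0, done=False, idx=0
  agg=1, done=False, idx=1
  agg=3, done=False, idx=2
  agg=6, done=False, idx=3
  agg=10, done=False, idx=4
  agg=15, done=False, idx=5
  agg=21, done=False, idx=6
  agg=28, done=True, idx=7

Final answer: True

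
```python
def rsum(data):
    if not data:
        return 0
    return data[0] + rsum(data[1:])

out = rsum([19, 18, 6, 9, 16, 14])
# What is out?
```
Call trace:
rsum(data=[19, 18, 6, 9, 16, 14])
  rsum(data=[18, 6, 9, 16, 14])
    rsum(data=[6, 9, 16, 14])
      rsum(data=[9, 16, 14])
        rsum(data=[16, 14])
          rsum(data=[14])
            rsum(data=[])
            -> return 0
          -> return 14
        -> return 30
      -> return 39
    -> return 45
  -> return 63
-> return 82

Final answer: 82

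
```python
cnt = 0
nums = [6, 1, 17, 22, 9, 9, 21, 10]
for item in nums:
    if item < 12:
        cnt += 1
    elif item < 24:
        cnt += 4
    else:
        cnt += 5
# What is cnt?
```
Trace:
  cnt=0
  cnt=1, item=6
  cnt=2, item=1
  cnt=6, item=17
  cnt=10, item=22
  cnt=11, item=9
  cnt=12, item=9
  cnt=16, item=21
  cnt=17, item=10

Final answer: 17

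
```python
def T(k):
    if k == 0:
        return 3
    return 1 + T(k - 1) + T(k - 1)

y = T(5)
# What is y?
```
Call trace (a repeated sub-call is expanded the first time; later identical calls just restate its return value):
T(k=5)
  T(k=4)
    T(k=3)
      T(k=2)
        T(k=1)
          T(k=0)
          -> return 3
          T(k=0)
          -> return 3
        -> return 7
        T(k=1) -> return 7  (same call as traced above)
      -> return 15
      T(k=2) -> return 15  (same call as traced above)
    -> return 31
    T(k=3) -> return 31  (same call as traced above)
  -> return 63
  T(k=4) -> return 63  (same call as traced above)
-> return 127

Final answer: 127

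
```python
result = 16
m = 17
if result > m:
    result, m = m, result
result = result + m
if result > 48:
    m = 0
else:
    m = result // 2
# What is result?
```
Trace:
  result=16
  result=16, m=17
  result=16, m=17
  result=33, m=17
  result=33, m=16

Final answer: 33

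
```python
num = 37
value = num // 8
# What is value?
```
Trace:
  num=37
  num=37, value=4

Final answer: 4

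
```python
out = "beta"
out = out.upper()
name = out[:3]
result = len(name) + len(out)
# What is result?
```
Trace:
  out='beta'
  out='BETA'
  out='BETA', name='BET'
  out='BETA', name='BET', result=7

Final answer: 7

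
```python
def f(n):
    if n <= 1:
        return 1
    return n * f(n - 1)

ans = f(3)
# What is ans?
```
Call trace:
f(n=3)
  f(n=2)
    f(n=1)
    -> return 1
  -> return 2
-> return 6

Final answer: 6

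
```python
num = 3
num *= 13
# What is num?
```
Trace:
  num=3
  num=39

Final answer: 39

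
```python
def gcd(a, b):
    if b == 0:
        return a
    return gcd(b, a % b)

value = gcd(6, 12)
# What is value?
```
Call trace:
gcd(a=6, b=12)
  gcd(a=12, b=6)
    gcd(a=6, b=0)
    -> return 6
  -> return 6
-> return 6

Final answer: 6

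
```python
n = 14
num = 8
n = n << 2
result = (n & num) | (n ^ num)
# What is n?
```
Trace:
  n=14
  n=14, num=8
  n=56, num=8
  n=56, num=8, result=56

Final answer: 56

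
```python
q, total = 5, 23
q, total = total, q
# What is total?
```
Trace:
  q=5, total=23
  q=23, total=5

Final answer: 5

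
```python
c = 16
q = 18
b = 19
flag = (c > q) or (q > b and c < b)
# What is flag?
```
Trace:
  c=16
  c=16, q=18
  c=16, q=18, b=19
  c=16, q=18, b=19, flag=False

Final answer: False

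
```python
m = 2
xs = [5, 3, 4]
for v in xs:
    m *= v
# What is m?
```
Trace:
  m=2
  m=10, v=5
  m=30, v=3
  m=120, v=4

Final answer: 120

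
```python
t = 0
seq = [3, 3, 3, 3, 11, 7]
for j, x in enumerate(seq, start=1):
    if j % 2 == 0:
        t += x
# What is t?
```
Trace:
  t=0
  t=0, j=1, x=3
  t=3, j=2, x=3
  t=3, j=3, x=3
  t=6, j=4, x=3
  t=6, j=5, x=11
  t=13, j=6, x=7

Final answer: 13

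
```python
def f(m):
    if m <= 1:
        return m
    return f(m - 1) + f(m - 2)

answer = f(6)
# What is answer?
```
Call trace (a repeated sub-call is expanded the first time; later identical calls just restate its return value):
f(m=6)
  f(m=5)
    f(m=4)
      f(m=3)
        f(m=2)
          f(m=1)
          -> return 1
          f(m=0)
          -> return 0
        -> return 1
        f(m=1)
        -> return 1
      -> return 2
      f(m=2) -> return 1  (same call as traced above)
    -> return 3
    f(m=3) -> return 2  (same call as traced above)
  -> return 5
  f(m=4) -> return 3  (same call as traced above)
-> return 8

Final answer: 8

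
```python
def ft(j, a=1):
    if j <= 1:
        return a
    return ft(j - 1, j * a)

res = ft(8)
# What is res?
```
Call trace:
ft(j=8, a=1)
  ft(j=7, a=8)
    ft(j=6, a=56)
      ft(j=5, a=336)
        ft(j=4, a=1680)
          ft(j=3, a=6720)
            ft(j=2, a=20160)
              ft(j=1, a=40320)
              -> return 40320
            -> return 40320
          -> return 40320
        -> return 40320
      -> return 40320
    -> return 40320
  -> return 40320
-> return 40320

Final answer: 40320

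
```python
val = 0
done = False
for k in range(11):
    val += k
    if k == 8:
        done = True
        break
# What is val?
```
Trace:
  val=0
  val=0, done=False
  val=0, done=False, k=0
  val=1, done=False, k=1
  val=3, done=False, k=2
  val=6, done=False, k=3
  val=10, done=False, k=4
  val=15, done=False, k=5
  val=21, done=False, k=6
  val=28, done=False, k=7
  val=36, done=True, k=8

Final answer: 36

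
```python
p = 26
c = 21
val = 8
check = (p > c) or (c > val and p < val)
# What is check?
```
Trace:
  p=26
  p=26, c=21
  p=26, c=21, val=8
  p=26, c=21, val=8, check=True

Final answer: True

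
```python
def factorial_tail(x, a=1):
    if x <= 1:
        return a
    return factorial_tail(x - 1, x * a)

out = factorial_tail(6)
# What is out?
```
Call trace:
factorial_tail(x=6, a=1)
  factorial_tail(x=5, a=6)
    factorial_tail(x=4, a=30)
      factorial_tail(x=3, a=120)
        factorial_tail(x=2, a=360)
          factorial_tail(x=1, a=720)
          -> return 720
        -> return 720
      -> return 720
    -> return 720
  -> return 720
-> return 720

Final answer: 720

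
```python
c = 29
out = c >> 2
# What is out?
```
Trace:
  c=29
  c=29, out=7

Final answer: 7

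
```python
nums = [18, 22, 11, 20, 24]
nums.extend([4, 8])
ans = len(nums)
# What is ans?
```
Trace:
  nums=[18, 22, 11, 20, 24]
  nums=[18, 22, 11, 20, 24, 4, 8]
  nums=[18, 22, 11, 20, 24, 4, 8], ans=7

Final answer: 7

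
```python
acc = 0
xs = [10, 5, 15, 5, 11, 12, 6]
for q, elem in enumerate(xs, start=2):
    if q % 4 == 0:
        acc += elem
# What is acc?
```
Trace:
  acc=0
  acc=0, q=2, elem=10
  acc=0, q=3, elem=5
  acc=15, q=4, elem=15
  acc=15, q=5, elem=5
  acc=15, q=6, elem=11
  acc=15, q=7, elem=12
  acc=21, q=8, elem=6

Final answer: 21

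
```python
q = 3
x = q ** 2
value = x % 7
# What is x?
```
Trace:
  q=3
  q=3, x=9
  q=3, x=9, value=2

Final answer: 9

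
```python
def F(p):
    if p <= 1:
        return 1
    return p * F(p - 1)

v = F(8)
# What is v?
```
Call trace:
F(p=8)
  F(p=7)
    F(p=6)
      F(p=5)
        F(p=4)
          F(p=3)
            F(p=2)
              F(p=1)
              -> return 1
            -> return 2
          -> return 6
        -> return 24
      -> return 120
    -> return 720
  -> return 5040
-> return 40320

Final answer: 40320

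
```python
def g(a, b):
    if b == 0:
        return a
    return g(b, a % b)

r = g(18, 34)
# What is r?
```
Call trace:
g(a=18, b=34)
  g(a=34, b=18)
    g(a=18, b=16)
      g(a=16, b=2)
        g(a=2, b=0)
        -> return 2
      -> return 2
    -> return 2
  -> return 2
-> return 2

Final answer: 2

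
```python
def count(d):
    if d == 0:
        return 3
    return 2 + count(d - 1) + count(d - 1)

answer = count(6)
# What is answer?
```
Call trace (a repeated sub-call is expanded the first time; later identical calls just restate its return value):
count(d=6)
  count(d=5)
    count(d=4)
      count(d=3)
        count(d=2)
          count(d=1)
            count(d=0)
            -> return 3
            count(d=0)
            -> return 3
          -> return 8
          count(d=1) -> return 8  (same call as traced above)
        -> return 18
        count(d=2) -> return 18  (same call as traced above)
      -> return 38
      count(d=3) -> return 38  (same call as traced above)
    -> return 78
    count(d=4) -> return 78  (same call as traced above)
  -> return 158
  count(d=5) -> return 158  (same call as traced above)
-> return 318

Final answer: 318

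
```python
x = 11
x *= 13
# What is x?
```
Trace:
  x=11
  x=143

Final answer: 143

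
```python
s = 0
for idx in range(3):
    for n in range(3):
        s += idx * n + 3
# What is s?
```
Trace:
  s=0
  s=3, idx=0, n=0
  s=6, idx=0, n=1
  s=9, idx=0, n=2
  s=12, idx=1, n=0
  s=16, idx=1, n=1
  s=21, idx=1, n=2
  s=24, idx=2, n=0
  s=29, idx=2, n=1
  s=36, idx=2, n=2

Final answer: 36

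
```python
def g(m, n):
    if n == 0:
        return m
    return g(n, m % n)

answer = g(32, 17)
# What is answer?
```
Call trace:
g(m=32, n=17)
  g(m=17, n=15)
    g(m=15, n=2)
      g(m=2, n=1)
        g(m=1, n=0)
        -> return 1
      -> return 1
    -> return 1
  -> return 1
-> return 1

Final answer: 1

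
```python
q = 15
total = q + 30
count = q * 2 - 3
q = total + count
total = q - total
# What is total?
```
Trace:
  q=15
  q=15, total=45
  q=15, total=45, count=27
  q=72, total=45, count=27
  q=72, total=27, count=27

Final answer: 27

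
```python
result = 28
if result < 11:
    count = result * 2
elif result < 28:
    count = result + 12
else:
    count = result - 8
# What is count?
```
Trace:
  result=28
  result=28, count=20

Final answer: 20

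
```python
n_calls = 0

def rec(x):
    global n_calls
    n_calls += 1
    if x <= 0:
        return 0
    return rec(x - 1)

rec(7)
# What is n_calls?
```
Call trace:
rec(x=7)
  rec(x=6)
    rec(x=5)
      rec(x=4)
        rec(x=3)
          rec(x=2)
            rec(x=1)
              rec(x=0)
              -> return 0
            -> return 0
          -> return 0
        -> return 0
      -> return 0
    -> return 0
  -> return 0
-> return 0

n_calls is incremented once per call. rec is entered once for each x = 7, 6, 5, 4, 3, 2, 1, 0 (the x <= 0 call returns without recursing), i.e. 7 + 1 calls.
n_calls = 8

Final answer: 8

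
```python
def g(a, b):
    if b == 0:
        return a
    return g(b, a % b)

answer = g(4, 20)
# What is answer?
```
Call trace:
g(a=4, b=20)
  g(a=20, b=4)
    g(a=4, b=0)
    -> return 4
  -> return 4
-> return 4

Final answer: 4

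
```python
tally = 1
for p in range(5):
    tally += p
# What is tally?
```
Trace:
  tally=1
  tally=1, p=0
  tally=2, p=1
  tally=4, p=2
  tally=7, p=3
  tally=11, p=4

Final answer: 11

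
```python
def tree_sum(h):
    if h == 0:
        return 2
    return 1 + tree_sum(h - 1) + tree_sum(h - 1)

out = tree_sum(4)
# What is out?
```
Call trace (a repeated sub-call is expanded the first time; later identical calls just restate its return value):
tree_sum(h=4)
  tree_sum(h=3)
    tree_sum(h=2)
      tree_sum(h=1)
        tree_sum(h=0)
        -> return 2
        tree_sum(h=0)
        -> return 2
      -> return 5
      tree_sum(h=1) -> return 5  (same call as traced above)
    -> return 11
    tree_sum(h=2) -> return 11  (same call as traced above)
  -> return 23
  tree_sum(h=3) -> return 23  (same call as traced above)
-> return 47

Final answer: 47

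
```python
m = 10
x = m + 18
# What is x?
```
Trace:
  m=10
  m=10, x=28

Final answer: 28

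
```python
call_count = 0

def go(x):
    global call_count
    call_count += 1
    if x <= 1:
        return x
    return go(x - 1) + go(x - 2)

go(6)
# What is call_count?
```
Call trace (a repeated sub-call is expanded the first time; later identical calls just restate its return value):
go(x=6)
  go(x=5)
    go(x=4)
      go(x=3)
        go(x=2)
          go(x=1)
          -> return 1
          go(x=0)
          -> return 0
        -> return 1
        go(x=1)
        -> return 1
      -> return 2
      go(x=2) -> return 1  (same call as traced above)
    -> return 3
    go(x=3) -> return 2  (same call as traced above)
  -> return 5
  go(x=4) -> return 3  (same call as traced above)
-> return 8

call_count is incremented once per call, so count the calls in each subtree. Let C(x) = number of calls made by go(x).
C(0) = C(1) = 1 (base case, no recursion); C(x) = 1 + C(x - 1) + C(x - 2) otherwise.
C(2) = 1 + C(1) + C(0) = 1 + 1 + 1 = 3
C(3) = 1 + C(2) + C(1) = 1 + 3 + 1 = 5
C(4) = 1 + C(3) + C(2) = 1 + 5 + 3 = 9
C(5) = 1 + C(4) + C(3) = 1 + 9 + 5 = 15
C(6) = 1 + C(5) + C(4) = 1 + 15 + 9 = 25
call_count = C(6) = 25

Final answer: 25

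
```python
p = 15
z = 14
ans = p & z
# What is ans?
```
Trace:
  p=15
  p=15, z=14
  p=15, z=14, ans=14

Final answer: 14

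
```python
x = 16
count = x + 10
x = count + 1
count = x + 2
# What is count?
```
Trace:
  x=16
  x=16, count=26
  x=27, count=26
  x=27, count=29

Final answer: 29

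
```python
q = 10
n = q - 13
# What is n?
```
Trace:
  q=10
  q=10, n=-3

Final answer: -3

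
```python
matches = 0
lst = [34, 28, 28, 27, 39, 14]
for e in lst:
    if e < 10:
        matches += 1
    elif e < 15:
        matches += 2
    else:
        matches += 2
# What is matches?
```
Trace:
  matches=0
  matches=2, e=34
  matches=4, e=28
  matches=6, e=28
  matches=8, e=27
  matches=10, e=39
  matches=12, e=14

Final answer: 12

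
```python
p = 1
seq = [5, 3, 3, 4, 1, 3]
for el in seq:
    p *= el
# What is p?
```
Trace:
  p=1
  p=5, el=5
  p=15, el=3
  p=45, el=3
  p=180, el=4
  p=180, el=1
  p=540, el=3

Final answer: 540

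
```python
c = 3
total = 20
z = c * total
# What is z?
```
Trace:
  c=3
  c=3, total=20
  c=3, total=20, z=60

Final answer: 60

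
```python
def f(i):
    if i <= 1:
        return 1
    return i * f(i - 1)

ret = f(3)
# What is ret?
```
Call trace:
f(i=3)
  f(i=2)
    f(i=1)
    -> return 1
  -> return 2
-> return 6

Final answer: 6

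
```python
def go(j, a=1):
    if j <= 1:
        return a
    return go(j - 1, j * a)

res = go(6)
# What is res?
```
Call trace:
go(j=6, a=1)
  go(j=5, a=6)
    go(j=4, a=30)
      go(j=3, a=120)
        go(j=2, a=360)
          go(j=1, a=720)
          -> return 720
        -> return 720
      -> return 720
    -> return 720
  -> return 720
-> return 720

Final answer: 720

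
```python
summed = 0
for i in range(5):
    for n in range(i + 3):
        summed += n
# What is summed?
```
Trace:
  summed=0
  summed=0, i=0, n=0
  summed=1, i=0, n=1
  summed=3, i=0, n=2
  summed=3, i=1, n=0
  summed=4, i=1, n=1
  summed=6, i=1, n=2
  summed=9, i=1, n=3
  summed=9, i=2, n=0
  summed=10, i=2, n=1
  summed=12, i=2, n=2
  summed=15, i=2, n=3
  summed=19, i=2, n=4
  summed=19, i=3, n=0
  summed=20, i=3, n=1
  summed=22, i=3, n=2
  summed=25, i=3, n=3
  summed=29, i=3, n=4
  summed=34, i=3, n=5
  summed=34, i=4, n=0
  summed=35, i=4, n=1
  summed=37, i=4, n=2
  summed=40, i=4, n=3
  summed=44, i=4, n=4
  summed=49, i=4, n=5
  summed=55, i=4, n=6

Final answer: 55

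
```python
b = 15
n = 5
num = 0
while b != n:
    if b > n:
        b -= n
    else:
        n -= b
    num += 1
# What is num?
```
Trace:
  b=15
  b=15, n=5
  b=15, n=5, num=0
  b=10, n=5, num=1
  b=5, n=5, num=2

Final answer: 2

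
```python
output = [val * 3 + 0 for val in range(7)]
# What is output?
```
Trace:
  val=0
  val=1
  val=2
  val=3
  val=4
  val=5
  val=6
  output=[0, 3, 6, 9, 12, 15, 18]

Final answer: [0, 3, 6, 9, 12, 15, 18]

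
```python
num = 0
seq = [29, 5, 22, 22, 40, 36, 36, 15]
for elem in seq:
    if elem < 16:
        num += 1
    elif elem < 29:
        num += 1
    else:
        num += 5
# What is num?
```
Trace:
  num=0
  num=5, elem=29
  num=6, elem=5
  num=7, elem=22
  num=8, elem=22
  num=13, elem=40
  num=18, elem=36
  num=23, elem=36
  num=24, elem=15

Final answer: 24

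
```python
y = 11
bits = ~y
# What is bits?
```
Trace:
  y=11
  y=11, bits=-12

Final answer: -12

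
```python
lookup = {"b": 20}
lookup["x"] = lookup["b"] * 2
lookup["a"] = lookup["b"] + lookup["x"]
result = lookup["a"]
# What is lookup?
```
Trace:
  lookup={'b': 20}
  lookup={'b': 20, 'x': 40}
  lookup={'b': 20, 'x': 40, 'a': 60}
  lookup={'b': 20, 'x': 40, 'a': 60}, result=60

Final answer: {'b': 20, 'x': 40, 'a': 60}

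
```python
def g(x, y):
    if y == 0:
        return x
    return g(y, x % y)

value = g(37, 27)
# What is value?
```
Call trace:
g(x=37, y=27)
  g(x=27, y=10)
    g(x=10, y=7)
      g(x=7, y=3)
        g(x=3, y=1)
          g(x=1, y=0)
          -> return 1
        -> return 1
      -> return 1
    -> return 1
  -> return 1
-> return 1

Final answer: 1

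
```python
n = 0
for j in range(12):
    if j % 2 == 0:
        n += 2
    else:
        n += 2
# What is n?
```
Trace:
  n=0
  n=2, j=0
  n=4, j=1
  n=6, j=2
  n=8, j=3
  n=10, j=4
  n=12, j=5
  n=14, j=6
  n=16, j=7
  n=18, j=8
  n=20, j=9
  n=22, j=10
  n=24, j=11

Final answer: 24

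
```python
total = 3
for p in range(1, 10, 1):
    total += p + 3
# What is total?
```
Trace:
  total=3
  total=7, p=1
  total=12, p=2
  total=18, p=3
  total=25, p=4
  total=33, p=5
  total=42, p=6
  total=52, p=7
  total=63, p=8
  total=75, p=9

Final answer: 75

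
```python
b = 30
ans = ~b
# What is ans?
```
Trace:
  b=30
  b=30, ans=-31

Final answer: -31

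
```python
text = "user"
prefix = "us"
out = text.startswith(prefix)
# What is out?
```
Trace:
  text='user'
  text='user', prefix='us'
  text='user', prefix='us', out=True

Final answer: True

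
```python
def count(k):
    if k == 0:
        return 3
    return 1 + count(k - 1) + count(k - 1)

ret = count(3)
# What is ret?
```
Call trace (a repeated sub-call is expanded the first time; later identical calls just restate its return value):
count(k=3)
  count(k=2)
    count(k=1)
      count(k=0)
      -> return 3
      count(k=0)
      -> return 3
    -> return 7
    count(k=1) -> return 7  (same call as traced above)
  -> return 15
  count(k=2) -> return 15  (same call as traced above)
-> return 31

Final answer: 31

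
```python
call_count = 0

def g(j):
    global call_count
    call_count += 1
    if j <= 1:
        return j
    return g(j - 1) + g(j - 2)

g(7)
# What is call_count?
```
Call trace (a repeated sub-call is expanded the first time; later identical calls just restate its return value):
g(j=7)
  g(j=6)
    g(j=5)
      g(j=4)
        g(j=3)
          g(j=2)
            g(j=1)
            -> return 1
            g(j=0)
            -> return 0
          -> return 1
          g(j=1)
          -> return 1
        -> return 2
        g(j=2) -> return 1  (same call as traced above)
      -> return 3
      g(j=3) -> return 2  (same call as traced above)
    -> return 5
    g(j=4) -> return 3  (same call as traced above)
  -> return 8
  g(j=5) -> return 5  (same call as traced above)
-> return 13

call_count is incremented once per call, so count the calls in each subtree. Let C(j) = number of calls made by g(j).
C(0) = C(1) = 1 (base case, no recursion); C(j) = 1 + C(j - 1) + C(j - 2) otherwise.
C(2) = 1 + C(1) + C(0) = 1 + 1 + 1 = 3
C(3) = 1 + C(2) + C(1) = 1 + 3 + 1 = 5
C(4) = 1 + C(3) + C(2) = 1 + 5 + 3 = 9
C(5) = 1 + C(4) + C(3) = 1 + 9 + 5 = 15
C(6) = 1 + C(5) + C(4) = 1 + 15 + 9 = 25
C(7) = 1 + C(6) + C(5) = 1 + 25 + 15 = 41
call_count = C(7) = 41

Final answer: 41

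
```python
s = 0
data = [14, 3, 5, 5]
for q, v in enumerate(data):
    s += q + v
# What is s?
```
Trace:
  s=0
  s=14, q=0, v=14
  s=18, q=1, v=3
  s=25, q=2, v=5
  s=33, q=3, v=5

Final answer: 33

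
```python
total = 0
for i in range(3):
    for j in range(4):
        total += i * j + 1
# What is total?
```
Trace:
  total=0
  total=1, i=0, j=0
  total=2, i=0, j=1
  total=3, i=0, j=2
  total=4, i=0, j=3
  total=5, i=1, j=0
  total=7, i=1, j=1
  total=10, i=1, j=2
  total=14, i=1, j=3
  total=15, i=2, j=0
  total=18, i=2, j=1
  total=23, i=2, j=2
  total=30, i=2, j=3

Final answer: 30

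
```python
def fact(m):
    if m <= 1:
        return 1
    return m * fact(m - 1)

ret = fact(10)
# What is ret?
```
Call trace:
fact(m=10)
  fact(m=9)
    fact(m=8)
      fact(m=7)
        fact(m=6)
          fact(m=5)
            fact(m=4)
              fact(m=3)
                fact(m=2)
                  fact(m=1)
                  -> return 1
                -> return 2
              -> return 6
            -> return 24
          -> return 120
        -> return 720
      -> return 5040
    -> return 40320
  -> return 362880
-> return 3628800

Final answer: 3628800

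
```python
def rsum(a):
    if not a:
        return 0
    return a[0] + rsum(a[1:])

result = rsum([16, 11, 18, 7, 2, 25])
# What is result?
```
Call trace:
rsum(a=[16, 11, 18, 7, 2, 25])
  rsum(a=[11, 18, 7, 2, 25])
    rsum(a=[18, 7, 2, 25])
      rsum(a=[7, 2, 25])
        rsum(a=[2, 25])
          rsum(a=[25])
            rsum(a=[])
            -> return 0
          -> return 25
        -> return 27
      -> return 34
    -> return 52
  -> return 63
-> return 79

Final answer: 79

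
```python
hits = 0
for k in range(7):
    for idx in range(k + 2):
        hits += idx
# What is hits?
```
Trace:
  hits=0
  hits=0, k=0, idx=0
  hits=1, k=0, idx=1
  hits=1, k=1, idx=0
  hits=2, k=1, idx=1
  hits=4, k=1, idx=2
  hits=4, k=2, idx=0
  hits=5, k=2, idx=1
  hits=7, k=2, idx=2
  hits=10, k=2, idx=3
  hits=10, k=3, idx=0
  hits=11, k=3, idx=1
  hits=13, k=3, idx=2
  hits=16, k=3, idx=3
  hits=20, k=3, idx=4
  hits=20, k=4, idx=0
  hits=21, k=4, idx=1
  hits=23, k=4, idx=2
  hits=26, k=4, idx=3
  hits=30, k=4, idx=4
  hits=35, k=4, idx=5
  hits=35, k=5, idx=0
  hits=36, k=5, idx=1
  hits=38, k=5, idx=2
  hits=41, k=5, idx=3
  hits=45, k=5, idx=4
  hits=50, k=5, idx=5
  hits=56, k=5, idx=6
  hits=56, k=6, idx=0
  hits=57, k=6, idx=1
  hits=59, k=6, idx=2
  hits=62, k=6, idx=3
  hits=66, k=6, idx=4
  hits=71, k=6, idx=5
  hits=77, k=6, idx=6
  hits=84, k=6, idx=7

Final answer: 84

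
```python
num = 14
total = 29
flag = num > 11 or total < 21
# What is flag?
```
Trace:
  num=14
  num=14, total=29
  num=14, total=29, flag=True

Final answer: True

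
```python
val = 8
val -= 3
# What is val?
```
Trace:
  val=8
  val=5

Final answer: 5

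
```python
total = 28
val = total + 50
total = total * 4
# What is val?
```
Trace:
  total=28
  total=28, val=78
  total=112, val=78

Final answer: 78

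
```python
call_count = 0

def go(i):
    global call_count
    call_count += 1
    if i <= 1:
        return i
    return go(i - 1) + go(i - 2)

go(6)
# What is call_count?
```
Call trace (a repeated sub-call is expanded the first time; later identical calls just restate its return value):
go(i=6)
  go(i=5)
    go(i=4)
      go(i=3)
        go(i=2)
          go(i=1)
          -> return 1
          go(i=0)
          -> return 0
        -> return 1
        go(i=1)
        -> return 1
      -> return 2
      go(i=2) -> return 1  (same call as traced above)
    -> return 3
    go(i=3) -> return 2  (same call as traced above)
  -> return 5
  go(i=4) -> return 3  (same call as traced above)
-> return 8

call_count is incremented once per call, so count the calls in each subtree. Let C(i) = number of calls made by go(i).
C(0) = C(1) = 1 (base case, no recursion); C(i) = 1 + C(i - 1) + C(i - 2) otherwise.
C(2) = 1 + C(1) + C(0) = 1 + 1 + 1 = 3
C(3) = 1 + C(2) + C(1) = 1 + 3 + 1 = 5
C(4) = 1 + C(3) + C(2) = 1 + 5 + 3 = 9
C(5) = 1 + C(4) + C(3) = 1 + 9 + 5 = 15
C(6) = 1 + C(5) + C(4) = 1 + 15 + 9 = 25
call_count = C(6) = 25

Final answer: 25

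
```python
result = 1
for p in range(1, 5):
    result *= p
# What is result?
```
Trace:
  result=1
  result=1, p=1
  result=2, p=2
  result=6, p=3
  result=24, p=4

Final answer: 24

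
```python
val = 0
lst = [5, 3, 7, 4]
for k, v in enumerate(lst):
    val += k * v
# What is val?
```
Trace:
  val=0
  val=0, k=0, v=5
  val=3, k=1, v=3
  val=17, k=2, v=7
  val=29, k=3, v=4

Final answer: 29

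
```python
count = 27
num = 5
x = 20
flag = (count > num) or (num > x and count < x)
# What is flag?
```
Trace:
  count=27
  count=27, num=5
  count=27, num=5, x=20
  count=27, num=5, x=20, flag=True

Final answer: True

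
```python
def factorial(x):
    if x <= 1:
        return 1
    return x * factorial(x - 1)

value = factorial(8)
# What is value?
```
Call trace:
factorial(x=8)
  factorial(x=7)
    factorial(x=6)
      factorial(x=5)
        factorial(x=4)
          factorial(x=3)
            factorial(x=2)
              factorial(x=1)
              -> return 1
            -> return 2
          -> return 6
        -> return 24
      -> return 120
    -> return 720
  -> return 5040
-> return 40320

Final answer: 40320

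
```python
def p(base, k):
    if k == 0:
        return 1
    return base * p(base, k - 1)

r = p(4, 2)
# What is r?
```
Call trace:
p(base=4, k=2)
  p(base=4, k=1)
    p(base=4, k=0)
    -> return 1
  -> return 4
-> return 16

Final answer: 16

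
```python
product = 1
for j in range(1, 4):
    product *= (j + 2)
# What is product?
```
Trace:
  product=1
  product=3, j=1
  product=12, j=2
  product=60, j=3

Final answer: 60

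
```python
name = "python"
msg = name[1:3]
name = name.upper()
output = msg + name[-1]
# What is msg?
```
Trace:
  name='python'
  name='python', msg='yt'
  name='PYTHON', msg='yt'
  name='PYTHON', msg='yt', output='ytN'

Final answer: 'yt'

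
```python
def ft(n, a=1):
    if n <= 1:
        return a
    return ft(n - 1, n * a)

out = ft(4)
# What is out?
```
Call trace:
ft(n=4, a=1)
  ft(n=3, a=4)
    ft(n=2, a=12)
      ft(n=1, a=24)
      -> return 24
    -> return 24
  -> return 24
-> return 24

Final answer: 24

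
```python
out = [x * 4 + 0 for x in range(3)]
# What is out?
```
Trace:
  x=0
  x=1
  x=2
  out=[0, 4, 8]

Final answer: [0, 4, 8]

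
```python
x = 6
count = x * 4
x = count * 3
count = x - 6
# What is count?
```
Trace:
  x=6
  x=6, count=24
  x=72, count=24
  x=72, count=66

Final answer: 66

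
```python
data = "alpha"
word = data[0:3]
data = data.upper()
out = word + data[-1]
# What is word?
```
Trace:
  data='alpha'
  data='alpha', word='alp'
  data='ALPHA', word='alp'
  data='ALPHA', word='alp', out='alpA'

Final answer: 'alp'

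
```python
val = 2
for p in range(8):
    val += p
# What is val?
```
Trace:
  val=2
  val=2, p=0
  val=3, p=1
  val=5, p=2
  val=8, p=3
  val=12, p=4
  val=17, p=5
  val=23, p=6
  val=30, p=7

Final answer: 30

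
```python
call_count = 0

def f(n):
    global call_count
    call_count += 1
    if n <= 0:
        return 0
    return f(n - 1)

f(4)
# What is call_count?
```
Call trace:
f(n=4)
  f(n=3)
    f(n=2)
      f(n=1)
        f(n=0)
        -> return 0
      -> return 0
    -> return 0
  -> return 0
-> return 0

call_count is incremented once per call. f is entered once for each n = 4, 3, 2, 1, 0 (the n <= 0 call returns without recursing), i.e. 4 + 1 calls.
call_count = 5

Final answer: 5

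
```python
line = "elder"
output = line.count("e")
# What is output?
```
Trace:
  line='elder'
  line='elder', output=2

Final answer: 2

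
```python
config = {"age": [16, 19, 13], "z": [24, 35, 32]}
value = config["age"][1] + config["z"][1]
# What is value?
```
Trace:
  config={'age': [16, 19, 13], 'z': [24, 35, 32]}
  config={'age': [16, 19, 13], 'z': [24, 35, 32]}, value=54

Final answer: 54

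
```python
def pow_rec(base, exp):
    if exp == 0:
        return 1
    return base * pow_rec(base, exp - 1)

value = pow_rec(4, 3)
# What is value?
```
Call trace:
pow_rec(base=4, exp=3)
  pow_rec(base=4, exp=2)
    pow_rec(base=4, exp=1)
      pow_rec(base=4, exp=0)
      -> return 1
    -> return 4
  -> return 16
-> return 64

Final answer: 64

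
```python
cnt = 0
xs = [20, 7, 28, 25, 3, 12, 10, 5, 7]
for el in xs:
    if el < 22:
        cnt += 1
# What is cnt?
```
Trace:
  cnt=0
  cnt=1, el=20
  cnt=2, el=7
  cnt=2, el=28
  cnt=2, el=25
  cnt=3, el=3
  cnt=4, el=12
  cnt=5, el=10
  cnt=6, el=5
  cnt=7, el=7

Final answer: 7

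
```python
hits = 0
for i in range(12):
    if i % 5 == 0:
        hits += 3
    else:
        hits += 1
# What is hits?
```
Trace:
  hits=0
  hits=3, i=0
  hits=4, i=1
  hits=5, i=2
  hits=6, i=3
  hits=7, i=4
  hits=10, i=5
  hits=11, i=6
  hits=12, i=7
  hits=13, i=8
  hits=14, i=9
  hits=17, i=10
  hits=18, i=11

Final answer: 18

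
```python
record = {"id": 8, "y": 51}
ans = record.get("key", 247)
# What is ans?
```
Trace:
  record={'id': 8, 'y': 51}
  record={'id': 8, 'y': 51}, ans=247

Final answer: 247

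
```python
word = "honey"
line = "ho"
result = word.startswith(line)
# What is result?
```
Trace:
  word='honey'
  word='honey', line='ho'
  word='honey', line='ho', result=True

Final answer: True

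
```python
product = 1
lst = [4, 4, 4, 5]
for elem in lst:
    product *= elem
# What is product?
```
Trace:
  product=1
  product=4, elem=4
  product=16, elem=4
  product=64, elem=4
  product=320, elem=5

Final answer: 320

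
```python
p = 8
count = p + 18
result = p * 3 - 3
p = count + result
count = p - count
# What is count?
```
Trace:
  p=8
  p=8, count=26
  p=8, count=26, result=21
  p=47, count=26, result=21
  p=47, count=21, result=21

Final answer: 21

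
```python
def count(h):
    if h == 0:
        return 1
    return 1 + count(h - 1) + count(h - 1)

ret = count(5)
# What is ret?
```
Call trace (a repeated sub-call is expanded the first time; later identical calls just restate its return value):
count(h=5)
  count(h=4)
    count(h=3)
      count(h=2)
        count(h=1)
          count(h=0)
          -> return 1
          count(h=0)
          -> return 1
        -> return 3
        count(h=1) -> return 3  (same call as traced above)
      -> return 7
      count(h=2) -> return 7  (same call as traced above)
    -> return 15
    count(h=3) -> return 15  (same call as traced above)
  -> return 31
  count(h=4) -> return 31  (same call as traced above)
-> return 63

Final answer: 63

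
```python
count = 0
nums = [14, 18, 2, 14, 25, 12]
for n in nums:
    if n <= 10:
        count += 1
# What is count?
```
Trace:
  count=0
  count=0, n=14
  count=0, n=18
  count=1, n=2
  count=1, n=14
  count=1, n=25
  count=1, n=12

Final answer: 1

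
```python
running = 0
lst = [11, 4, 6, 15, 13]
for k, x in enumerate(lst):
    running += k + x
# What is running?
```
Trace:
  running=0
  running=11, k=0, x=11
  running=16, k=1, x=4
  running=24, k=2, x=6
  running=42, k=3, x=15
  running=59, k=4, x=13

Final answer: 59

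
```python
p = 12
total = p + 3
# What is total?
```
Trace:
  p=12
  p=12, total=15

Final answer: 15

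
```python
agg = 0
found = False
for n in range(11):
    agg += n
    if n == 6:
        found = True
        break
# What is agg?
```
Trace:
  agg=0
  agg=0, found=False
  agg=0, found=False, n=0
  agg=1, found=False, n=1
  agg=3, found=False, n=2
  agg=6, found=False, n=3
  agg=10, found=False, n=4
  agg=15, found=False, n=5
  agg=21, found=True, n=6

Final answer: 21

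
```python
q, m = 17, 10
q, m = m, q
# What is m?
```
Trace:
  q=17, m=10
  q=10, m=17

Final answer: 17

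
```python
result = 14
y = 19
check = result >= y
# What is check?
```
Trace:
  result=14
  result=14, y=19
  result=14, y=19, check=False

Final answer: False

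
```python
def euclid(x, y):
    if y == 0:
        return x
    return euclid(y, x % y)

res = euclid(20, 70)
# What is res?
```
Call trace:
euclid(x=20, y=70)
  euclid(x=70, y=20)
    euclid(x=20, y=10)
      euclid(x=10, y=0)
      -> return 10
    -> return 10
  -> return 10
-> return 10

Final answer: 10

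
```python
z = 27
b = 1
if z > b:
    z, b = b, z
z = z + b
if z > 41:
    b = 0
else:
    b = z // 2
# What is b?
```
Trace:
  z=27
  z=27, b=1
  z=1, b=27
  z=28, b=27
  z=28, b=14

Final answer: 14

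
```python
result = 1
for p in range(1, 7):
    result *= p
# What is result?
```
Trace:
  result=1
  result=1, p=1
  result=2, p=2
  result=6, p=3
  result=24, p=4
  result=120, p=5
  result=720, p=6

Final answer: 720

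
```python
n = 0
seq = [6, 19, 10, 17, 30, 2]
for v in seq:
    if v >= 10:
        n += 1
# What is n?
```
Trace:
  n=0
  n=0, v=6
  n=1, v=19
  n=2, v=10
  n=3, v=17
  n=4, v=30
  n=4, v=2

Final answer: 4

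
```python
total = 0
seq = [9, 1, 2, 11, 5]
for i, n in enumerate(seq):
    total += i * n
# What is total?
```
Trace:
  total=0
  total=0, i=0, n=9
  total=1, i=1, n=1
  total=5, i=2, n=2
  total=38, i=3, n=11
  total=58, i=4, n=5

Final answer: 58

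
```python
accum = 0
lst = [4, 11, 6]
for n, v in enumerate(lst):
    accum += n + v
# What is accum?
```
Trace:
  accum=0
  accum=4, n=0, v=4
  accum=16, n=1, v=11
  accum=24, n=2, v=6

Final answer: 24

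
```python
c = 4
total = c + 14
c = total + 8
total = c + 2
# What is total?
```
Trace:
  c=4
  c=4, total=18
  c=26, total=18
  c=26, total=28

Final answer: 28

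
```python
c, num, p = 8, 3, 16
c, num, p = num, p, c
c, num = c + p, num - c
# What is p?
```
Trace:
  c=8, num=3, p=16
  c=3, num=16, p=8
  c=11, num=13, p=8

Final answer: 8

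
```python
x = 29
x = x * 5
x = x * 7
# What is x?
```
Trace:
  x=29
  x=145
  x=1015

Final answer: 1015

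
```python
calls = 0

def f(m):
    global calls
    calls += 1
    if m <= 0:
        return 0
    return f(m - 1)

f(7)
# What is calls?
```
Call trace:
f(m=7)
  f(m=6)
    f(m=5)
      f(m=4)
        f(m=3)
          f(m=2)
            f(m=1)
              f(m=0)
              -> return 0
            -> return 0
          -> return 0
        -> return 0
      -> return 0
    -> return 0
  -> return 0
-> return 0

calls is incremented once per call. f is entered once for each m = 7, 6, 5, 4, 3, 2, 1, 0 (the m <= 0 call returns without recursing), i.e. 7 + 1 calls.
calls = 8

Final answer: 8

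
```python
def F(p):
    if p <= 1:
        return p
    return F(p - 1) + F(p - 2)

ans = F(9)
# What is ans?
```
Call trace (a repeated sub-call is expanded the first time; later identical calls just restate its return value):
F(p=9)
  F(p=8)
    F(p=7)
      F(p=6)
        F(p=5)
          F(p=4)
            F(p=3)
              F(p=2)
                F(p=1)
                -> return 1
                F(p=0)
                -> return 0
              -> return 1
              F(p=1)
              -> return 1
            -> return 2
            F(p=2) -> return 1  (same call as traced above)
          -> return 3
          F(p=3) -> return 2  (same call as traced above)
        -> return 5
        F(p=4) -> return 3  (same call as traced above)
      -> return 8
      F(p=5) -> return 5  (same call as traced above)
    -> return 13
    F(p=6) -> return 8  (same call as traced above)
  -> return 21
  F(p=7) -> return 13  (same call as traced above)
-> return 34

Final answer: 34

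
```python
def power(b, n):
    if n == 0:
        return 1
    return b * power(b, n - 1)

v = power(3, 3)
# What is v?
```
Call trace:
power(b=3, n=3)
  power(b=3, n=2)
    power(b=3, n=1)
      power(b=3, n=0)
      -> return 1
    -> return 3
  -> return 9
-> return 27

Final answer: 27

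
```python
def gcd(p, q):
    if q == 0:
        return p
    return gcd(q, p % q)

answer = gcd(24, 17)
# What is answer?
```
Call trace:
gcd(p=24, q=17)
  gcd(p=17, q=7)
    gcd(p=7, q=3)
      gcd(p=3, q=1)
        gcd(p=1, q=0)
        -> return 1
      -> return 1
    -> return 1
  -> return 1
-> return 1

Final answer: 1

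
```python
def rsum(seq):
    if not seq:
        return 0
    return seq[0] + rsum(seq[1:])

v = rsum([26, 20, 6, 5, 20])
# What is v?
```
Call trace:
rsum(seq=[26, 20, 6, 5, 20])
  rsum(seq=[20, 6, 5, 20])
    rsum(seq=[6, 5, 20])
      rsum(seq=[5, 20])
        rsum(seq=[20])
          rsum(seq=[])
          -> return 0
        -> return 20
      -> return 25
    -> return 31
  -> return 51
-> return 77

Final answer: 77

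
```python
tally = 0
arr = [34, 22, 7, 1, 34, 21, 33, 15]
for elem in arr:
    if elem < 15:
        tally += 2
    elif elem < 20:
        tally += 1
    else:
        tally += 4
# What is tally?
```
Trace:
  tally=0
  tally=4, elem=34
  tally=8, elem=22
  tally=10, elem=7
  tally=12, elem=1
  tally=16, elem=34
  tally=20, elem=21
  tally=24, elem=33
  tally=25, elem=15

Final answer: 25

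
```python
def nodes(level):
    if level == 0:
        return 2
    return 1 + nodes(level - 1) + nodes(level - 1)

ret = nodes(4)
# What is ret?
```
Call trace (a repeated sub-call is expanded the first time; later identical calls just restate its return value):
nodes(level=4)
  nodes(level=3)
    nodes(level=2)
      nodes(level=1)
        nodes(level=0)
        -> return 2
        nodes(level=0)
        -> return 2
      -> return 5
      nodes(level=1) -> return 5  (same call as traced above)
    -> return 11
    nodes(level=2) -> return 11  (same call as traced above)
  -> return 23
  nodes(level=3) -> return 23  (same call as traced above)
-> return 47

Final answer: 47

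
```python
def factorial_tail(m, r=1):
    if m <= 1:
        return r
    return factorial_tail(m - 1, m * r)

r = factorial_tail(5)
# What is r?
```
Call trace:
factorial_tail(m=5, r=1)
  factorial_tail(m=4, r=5)
    factorial_tail(m=3, r=20)
      factorial_tail(m=2, r=60)
        factorial_tail(m=1, r=120)
        -> return 120
      -> return 120
    -> return 120
  -> return 120
-> return 120

Final answer: 120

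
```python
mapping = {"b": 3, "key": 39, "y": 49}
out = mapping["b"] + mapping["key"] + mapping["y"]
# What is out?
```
Trace:
  mapping={'b': 3, 'key': 39, 'y': 49}
  mapping={'b': 3, 'key': 39, 'y': 49}, out=91

Final answer: 91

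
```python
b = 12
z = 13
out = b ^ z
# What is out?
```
Trace:
  b=12
  b=12, z=13
  b=12, z=13, out=1

Final answer: 1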